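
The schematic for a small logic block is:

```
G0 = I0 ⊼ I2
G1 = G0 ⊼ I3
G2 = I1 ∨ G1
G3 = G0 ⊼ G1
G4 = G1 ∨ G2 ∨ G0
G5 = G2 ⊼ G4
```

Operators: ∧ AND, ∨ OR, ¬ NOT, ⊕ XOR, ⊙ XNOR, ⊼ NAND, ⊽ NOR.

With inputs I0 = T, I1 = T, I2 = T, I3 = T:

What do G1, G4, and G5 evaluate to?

G1 = T, G4 = T, G5 = F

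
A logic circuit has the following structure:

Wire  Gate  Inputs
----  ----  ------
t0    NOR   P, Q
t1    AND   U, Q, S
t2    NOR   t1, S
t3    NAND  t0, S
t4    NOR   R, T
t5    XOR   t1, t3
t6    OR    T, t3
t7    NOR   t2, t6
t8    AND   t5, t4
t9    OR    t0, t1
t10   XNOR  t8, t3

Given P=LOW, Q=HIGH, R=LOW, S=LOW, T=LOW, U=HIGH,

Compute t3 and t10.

t3 = HIGH, t10 = HIGH

t0 = P NOR Q = LOW NOR HIGH = LOW
t1 = U AND Q AND S = HIGH AND HIGH AND LOW = LOW
t3 = t0 NAND S = LOW NAND LOW = HIGH
t4 = R NOR T = LOW NOR LOW = HIGH
t5 = t1 XOR t3 = LOW XOR HIGH = HIGH
t8 = t5 AND t4 = HIGH AND HIGH = HIGH
t10 = t8 XNOR t3 = HIGH XNOR HIGH = HIGH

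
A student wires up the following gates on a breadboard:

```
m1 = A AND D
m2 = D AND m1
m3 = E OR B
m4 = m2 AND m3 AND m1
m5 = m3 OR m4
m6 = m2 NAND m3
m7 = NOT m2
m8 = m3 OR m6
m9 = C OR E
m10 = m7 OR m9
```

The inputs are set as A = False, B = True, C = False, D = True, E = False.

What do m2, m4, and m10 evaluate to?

m1 = A AND D = False AND True = False
m2 = D AND m1 = True AND False = False
m3 = E OR B = False OR True = True
m4 = m2 AND m3 AND m1 = False AND True AND False = False
m7 = NOT m2 = NOT False = True
m9 = C OR E = False OR False = False
m10 = m7 OR m9 = True OR False = True

m2 = False  m4 = False  m10 = True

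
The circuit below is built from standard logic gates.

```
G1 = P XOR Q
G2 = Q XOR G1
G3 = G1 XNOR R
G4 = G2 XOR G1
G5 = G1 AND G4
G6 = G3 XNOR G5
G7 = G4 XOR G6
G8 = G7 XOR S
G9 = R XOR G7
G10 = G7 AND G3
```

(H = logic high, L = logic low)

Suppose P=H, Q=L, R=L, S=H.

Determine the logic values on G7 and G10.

G7 = H, G10 = L

G1 = P XOR Q = H XOR L = H
G2 = Q XOR G1 = L XOR H = H
G3 = G1 XNOR R = H XNOR L = L
G4 = G2 XOR G1 = H XOR H = L
G5 = G1 AND G4 = H AND L = L
G6 = G3 XNOR G5 = L XNOR L = H
G7 = G4 XOR G6 = L XOR H = H
G10 = G7 AND G3 = H AND L = L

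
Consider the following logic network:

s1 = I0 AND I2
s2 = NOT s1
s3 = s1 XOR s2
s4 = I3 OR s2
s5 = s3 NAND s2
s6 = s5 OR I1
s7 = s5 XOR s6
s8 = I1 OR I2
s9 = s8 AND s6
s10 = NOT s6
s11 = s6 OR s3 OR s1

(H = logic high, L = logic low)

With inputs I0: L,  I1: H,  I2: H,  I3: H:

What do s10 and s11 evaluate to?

s1 = I0 AND I2 = L AND H = L
s2 = NOT s1 = NOT L = H
s3 = s1 XOR s2 = L XOR H = H
s5 = s3 NAND s2 = H NAND H = L
s6 = s5 OR I1 = L OR H = H
s10 = NOT s6 = NOT H = L
s11 = s6 OR s3 OR s1 = H OR H OR L = H

s10 = L; s11 = H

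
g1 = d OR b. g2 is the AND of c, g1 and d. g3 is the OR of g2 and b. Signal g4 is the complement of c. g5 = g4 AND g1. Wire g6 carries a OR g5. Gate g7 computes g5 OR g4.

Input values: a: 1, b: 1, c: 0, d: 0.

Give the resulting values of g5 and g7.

g1 = d OR b = 0 OR 1 = 1
g4 = NOT c = NOT 0 = 1
g5 = g4 AND g1 = 1 AND 1 = 1
g7 = g5 OR g4 = 1 OR 1 = 1

g5 = 1; g7 = 1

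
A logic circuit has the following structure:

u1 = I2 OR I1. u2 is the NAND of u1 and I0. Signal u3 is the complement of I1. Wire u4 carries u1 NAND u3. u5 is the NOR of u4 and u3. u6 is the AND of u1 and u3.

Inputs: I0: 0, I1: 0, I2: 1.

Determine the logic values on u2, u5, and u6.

u1 = I2 OR I1 = 1 OR 0 = 1
u2 = u1 NAND I0 = 1 NAND 0 = 1
u3 = NOT I1 = NOT 0 = 1
u4 = u1 NAND u3 = 1 NAND 1 = 0
u5 = u4 NOR u3 = 0 NOR 1 = 0
u6 = u1 AND u3 = 1 AND 1 = 1

u2 = 1  u5 = 0  u6 = 1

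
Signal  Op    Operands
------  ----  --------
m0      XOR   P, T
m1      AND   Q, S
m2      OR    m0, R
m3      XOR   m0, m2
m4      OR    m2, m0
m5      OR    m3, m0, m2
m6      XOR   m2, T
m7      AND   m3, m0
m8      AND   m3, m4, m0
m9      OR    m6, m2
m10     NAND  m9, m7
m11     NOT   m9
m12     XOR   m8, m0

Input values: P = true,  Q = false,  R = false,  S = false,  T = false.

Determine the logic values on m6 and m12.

m6 = true; m12 = true

m0 = P XOR T = true XOR false = true
m2 = m0 OR R = true OR false = true
m3 = m0 XOR m2 = true XOR true = false
m4 = m2 OR m0 = true OR true = true
m6 = m2 XOR T = true XOR false = true
m8 = m3 AND m4 AND m0 = false AND true AND true = false
m12 = m8 XOR m0 = false XOR true = true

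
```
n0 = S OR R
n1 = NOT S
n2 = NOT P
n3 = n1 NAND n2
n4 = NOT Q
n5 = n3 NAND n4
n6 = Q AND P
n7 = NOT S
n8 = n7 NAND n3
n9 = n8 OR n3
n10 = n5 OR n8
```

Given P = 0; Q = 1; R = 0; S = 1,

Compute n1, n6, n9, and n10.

n1 = NOT S = NOT 1 = 0
n2 = NOT P = NOT 0 = 1
n3 = n1 NAND n2 = 0 NAND 1 = 1
n4 = NOT Q = NOT 1 = 0
n5 = n3 NAND n4 = 1 NAND 0 = 1
n6 = Q AND P = 1 AND 0 = 0
n7 = NOT S = NOT 1 = 0
n8 = n7 NAND n3 = 0 NAND 1 = 1
n9 = n8 OR n3 = 1 OR 1 = 1
n10 = n5 OR n8 = 1 OR 1 = 1

n1 = 0, n6 = 0, n9 = 1, n10 = 1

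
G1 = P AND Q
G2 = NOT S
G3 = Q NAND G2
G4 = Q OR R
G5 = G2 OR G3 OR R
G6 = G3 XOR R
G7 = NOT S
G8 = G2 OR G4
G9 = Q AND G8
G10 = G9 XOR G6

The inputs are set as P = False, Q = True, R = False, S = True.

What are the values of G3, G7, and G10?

G2 = NOT S = NOT True = False
G3 = Q NAND G2 = True NAND False = True
G4 = Q OR R = True OR False = True
G6 = G3 XOR R = True XOR False = True
G7 = NOT S = NOT True = False
G8 = G2 OR G4 = False OR True = True
G9 = Q AND G8 = True AND True = True
G10 = G9 XOR G6 = True XOR True = False

G3 = True; G7 = False; G10 = False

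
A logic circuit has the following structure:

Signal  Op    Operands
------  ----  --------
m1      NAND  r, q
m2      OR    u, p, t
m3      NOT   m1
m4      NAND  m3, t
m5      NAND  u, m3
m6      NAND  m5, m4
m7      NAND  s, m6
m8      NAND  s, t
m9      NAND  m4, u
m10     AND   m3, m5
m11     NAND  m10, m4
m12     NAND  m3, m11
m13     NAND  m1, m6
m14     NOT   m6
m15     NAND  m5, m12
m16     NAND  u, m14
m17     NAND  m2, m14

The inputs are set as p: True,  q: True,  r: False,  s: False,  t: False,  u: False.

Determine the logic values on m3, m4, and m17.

m3 = False, m4 = True, m17 = False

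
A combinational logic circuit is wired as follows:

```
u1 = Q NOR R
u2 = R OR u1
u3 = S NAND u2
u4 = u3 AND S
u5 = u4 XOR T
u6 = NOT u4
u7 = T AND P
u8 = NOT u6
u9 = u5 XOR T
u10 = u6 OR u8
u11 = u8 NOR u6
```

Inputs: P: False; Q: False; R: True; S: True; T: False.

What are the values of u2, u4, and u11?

u1 = Q NOR R = False NOR True = False
u2 = R OR u1 = True OR False = True
u3 = S NAND u2 = True NAND True = False
u4 = u3 AND S = False AND True = False
u6 = NOT u4 = NOT False = True
u8 = NOT u6 = NOT True = False
u11 = u8 NOR u6 = False NOR True = False

u2 = True; u4 = False; u11 = False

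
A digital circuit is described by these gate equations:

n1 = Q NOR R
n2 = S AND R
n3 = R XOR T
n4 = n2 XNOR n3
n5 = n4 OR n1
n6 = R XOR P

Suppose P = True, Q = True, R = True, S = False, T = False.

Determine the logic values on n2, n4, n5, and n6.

n2 = False  n4 = False  n5 = False  n6 = False

n1 = Q NOR R = True NOR True = False
n2 = S AND R = False AND True = False
n3 = R XOR T = True XOR False = True
n4 = n2 XNOR n3 = False XNOR True = False
n5 = n4 OR n1 = False OR False = False
n6 = R XOR P = True XOR True = False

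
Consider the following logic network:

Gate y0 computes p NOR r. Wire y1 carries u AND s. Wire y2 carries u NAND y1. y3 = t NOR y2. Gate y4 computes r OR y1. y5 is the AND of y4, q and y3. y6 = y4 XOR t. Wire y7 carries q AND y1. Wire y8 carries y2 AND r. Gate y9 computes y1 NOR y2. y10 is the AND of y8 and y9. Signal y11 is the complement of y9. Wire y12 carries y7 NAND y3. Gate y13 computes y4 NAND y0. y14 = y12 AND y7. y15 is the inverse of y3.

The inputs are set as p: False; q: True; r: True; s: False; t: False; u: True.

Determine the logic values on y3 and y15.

y3 = False  y15 = True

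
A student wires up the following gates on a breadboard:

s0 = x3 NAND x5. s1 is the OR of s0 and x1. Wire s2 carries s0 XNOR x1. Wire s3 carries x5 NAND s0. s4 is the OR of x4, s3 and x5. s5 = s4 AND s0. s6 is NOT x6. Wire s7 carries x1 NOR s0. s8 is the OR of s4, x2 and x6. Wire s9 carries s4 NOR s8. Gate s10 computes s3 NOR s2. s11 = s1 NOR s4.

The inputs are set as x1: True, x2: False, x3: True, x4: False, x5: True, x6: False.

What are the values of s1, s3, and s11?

s1 = True  s3 = True  s11 = False

s0 = x3 NAND x5 = True NAND True = False
s1 = s0 OR x1 = False OR True = True
s3 = x5 NAND s0 = True NAND False = True
s4 = x4 OR s3 OR x5 = False OR True OR True = True
s11 = s1 NOR s4 = True NOR True = False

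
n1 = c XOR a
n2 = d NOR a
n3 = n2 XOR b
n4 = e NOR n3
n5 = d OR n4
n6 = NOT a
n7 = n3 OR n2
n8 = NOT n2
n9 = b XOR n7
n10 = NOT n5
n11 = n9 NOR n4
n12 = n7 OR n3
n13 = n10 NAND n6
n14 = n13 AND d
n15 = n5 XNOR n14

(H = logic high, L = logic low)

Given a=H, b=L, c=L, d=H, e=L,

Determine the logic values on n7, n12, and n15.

n7 = L  n12 = L  n15 = H

n2 = d NOR a = H NOR H = L
n3 = n2 XOR b = L XOR L = L
n4 = e NOR n3 = L NOR L = H
n5 = d OR n4 = H OR H = H
n6 = NOT a = NOT H = L
n7 = n3 OR n2 = L OR L = L
n10 = NOT n5 = NOT H = L
n12 = n7 OR n3 = L OR L = L
n13 = n10 NAND n6 = L NAND L = H
n14 = n13 AND d = H AND H = H
n15 = n5 XNOR n14 = H XNOR H = H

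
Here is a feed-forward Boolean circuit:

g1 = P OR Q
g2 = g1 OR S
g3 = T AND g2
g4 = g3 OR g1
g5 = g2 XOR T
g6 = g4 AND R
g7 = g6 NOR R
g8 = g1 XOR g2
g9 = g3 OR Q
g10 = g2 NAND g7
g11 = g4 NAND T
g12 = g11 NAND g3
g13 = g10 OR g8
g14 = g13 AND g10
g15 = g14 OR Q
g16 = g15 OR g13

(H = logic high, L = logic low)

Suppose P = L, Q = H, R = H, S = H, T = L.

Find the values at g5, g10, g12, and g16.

g1 = P OR Q = L OR H = H
g2 = g1 OR S = H OR H = H
g3 = T AND g2 = L AND H = L
g4 = g3 OR g1 = L OR H = H
g5 = g2 XOR T = H XOR L = H
g6 = g4 AND R = H AND H = H
g7 = g6 NOR R = H NOR H = L
g8 = g1 XOR g2 = H XOR H = L
g10 = g2 NAND g7 = H NAND L = H
g11 = g4 NAND T = H NAND L = H
g12 = g11 NAND g3 = H NAND L = H
g13 = g10 OR g8 = H OR L = H
g14 = g13 AND g10 = H AND H = H
g15 = g14 OR Q = H OR H = H
g16 = g15 OR g13 = H OR H = H

g5 = H, g10 = H, g12 = H, g16 = H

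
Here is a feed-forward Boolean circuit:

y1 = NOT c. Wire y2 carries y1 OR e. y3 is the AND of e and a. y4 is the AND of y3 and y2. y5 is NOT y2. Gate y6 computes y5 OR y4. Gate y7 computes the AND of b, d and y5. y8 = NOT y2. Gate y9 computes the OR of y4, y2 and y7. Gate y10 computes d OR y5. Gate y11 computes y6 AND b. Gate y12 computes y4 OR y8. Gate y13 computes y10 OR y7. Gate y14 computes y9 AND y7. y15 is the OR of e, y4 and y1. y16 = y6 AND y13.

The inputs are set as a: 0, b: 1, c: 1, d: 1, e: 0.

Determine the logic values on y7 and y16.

y1 = NOT c = NOT 1 = 0
y2 = y1 OR e = 0 OR 0 = 0
y3 = e AND a = 0 AND 0 = 0
y4 = y3 AND y2 = 0 AND 0 = 0
y5 = NOT y2 = NOT 0 = 1
y6 = y5 OR y4 = 1 OR 0 = 1
y7 = b AND d AND y5 = 1 AND 1 AND 1 = 1
y10 = d OR y5 = 1 OR 1 = 1
y13 = y10 OR y7 = 1 OR 1 = 1
y16 = y6 AND y13 = 1 AND 1 = 1

y7 = 1  y16 = 1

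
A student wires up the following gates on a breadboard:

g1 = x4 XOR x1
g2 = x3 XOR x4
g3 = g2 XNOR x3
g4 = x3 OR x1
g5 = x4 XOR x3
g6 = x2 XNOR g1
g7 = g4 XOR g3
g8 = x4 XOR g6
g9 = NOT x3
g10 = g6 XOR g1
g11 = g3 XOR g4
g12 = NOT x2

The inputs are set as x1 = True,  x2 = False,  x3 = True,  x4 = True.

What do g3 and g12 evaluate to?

g3 = False, g12 = True

g2 = x3 XOR x4 = True XOR True = False
g3 = g2 XNOR x3 = False XNOR True = False
g12 = NOT x2 = NOT False = True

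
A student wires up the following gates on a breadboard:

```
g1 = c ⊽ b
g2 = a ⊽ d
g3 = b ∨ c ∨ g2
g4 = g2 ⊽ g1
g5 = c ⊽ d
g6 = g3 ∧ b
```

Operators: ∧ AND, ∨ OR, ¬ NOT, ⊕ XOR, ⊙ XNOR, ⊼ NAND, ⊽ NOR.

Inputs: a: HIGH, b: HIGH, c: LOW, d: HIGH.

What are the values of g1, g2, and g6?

g1 = LOW  g2 = LOW  g6 = HIGH

g1 = c NOR b = LOW NOR HIGH = LOW
g2 = a NOR d = HIGH NOR HIGH = LOW
g3 = b OR c OR g2 = HIGH OR LOW OR LOW = HIGH
g6 = g3 AND b = HIGH AND HIGH = HIGH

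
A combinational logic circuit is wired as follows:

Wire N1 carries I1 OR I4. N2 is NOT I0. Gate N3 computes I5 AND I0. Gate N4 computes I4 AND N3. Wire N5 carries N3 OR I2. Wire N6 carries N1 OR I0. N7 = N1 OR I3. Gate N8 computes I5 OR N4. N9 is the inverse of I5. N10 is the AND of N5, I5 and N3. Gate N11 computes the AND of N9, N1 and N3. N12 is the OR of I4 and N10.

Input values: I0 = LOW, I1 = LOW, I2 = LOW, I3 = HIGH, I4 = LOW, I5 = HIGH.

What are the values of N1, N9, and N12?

N1 = I1 OR I4 = LOW OR LOW = LOW
N3 = I5 AND I0 = HIGH AND LOW = LOW
N5 = N3 OR I2 = LOW OR LOW = LOW
N9 = NOT I5 = NOT HIGH = LOW
N10 = N5 AND I5 AND N3 = LOW AND HIGH AND LOW = LOW
N12 = I4 OR N10 = LOW OR LOW = LOW

N1 = LOW  N9 = LOW  N12 = LOW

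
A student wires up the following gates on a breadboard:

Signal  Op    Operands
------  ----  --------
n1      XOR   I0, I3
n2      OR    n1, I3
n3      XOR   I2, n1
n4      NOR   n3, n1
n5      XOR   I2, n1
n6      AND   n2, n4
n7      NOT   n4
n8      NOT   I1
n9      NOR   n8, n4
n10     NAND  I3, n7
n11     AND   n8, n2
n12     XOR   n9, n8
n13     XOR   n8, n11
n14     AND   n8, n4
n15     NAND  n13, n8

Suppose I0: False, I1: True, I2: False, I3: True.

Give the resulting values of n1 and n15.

n1 = I0 XOR I3 = False XOR True = True
n2 = n1 OR I3 = True OR True = True
n8 = NOT I1 = NOT True = False
n11 = n8 AND n2 = False AND True = False
n13 = n8 XOR n11 = False XOR False = False
n15 = n13 NAND n8 = False NAND False = True

n1 = True  n15 = True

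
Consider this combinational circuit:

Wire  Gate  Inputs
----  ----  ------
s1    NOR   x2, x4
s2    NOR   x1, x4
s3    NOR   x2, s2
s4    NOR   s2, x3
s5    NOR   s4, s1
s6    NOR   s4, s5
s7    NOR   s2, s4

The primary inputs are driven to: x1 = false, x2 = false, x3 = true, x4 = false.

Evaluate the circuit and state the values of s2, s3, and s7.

s2 = x1 NOR x4 = false NOR false = true
s3 = x2 NOR s2 = false NOR true = false
s4 = s2 NOR x3 = true NOR true = false
s7 = s2 NOR s4 = true NOR false = false

s2 = true  s3 = false  s7 = false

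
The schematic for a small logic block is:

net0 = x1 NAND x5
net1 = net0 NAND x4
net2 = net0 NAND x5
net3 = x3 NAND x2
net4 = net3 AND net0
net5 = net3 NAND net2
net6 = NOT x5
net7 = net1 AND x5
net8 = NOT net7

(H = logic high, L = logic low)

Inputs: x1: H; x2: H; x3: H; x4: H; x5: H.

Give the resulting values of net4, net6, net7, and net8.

net0 = x1 NAND x5 = H NAND H = L
net1 = net0 NAND x4 = L NAND H = H
net3 = x3 NAND x2 = H NAND H = L
net4 = net3 AND net0 = L AND L = L
net6 = NOT x5 = NOT H = L
net7 = net1 AND x5 = H AND H = H
net8 = NOT net7 = NOT H = L

net4 = L  net6 = L  net7 = H  net8 = L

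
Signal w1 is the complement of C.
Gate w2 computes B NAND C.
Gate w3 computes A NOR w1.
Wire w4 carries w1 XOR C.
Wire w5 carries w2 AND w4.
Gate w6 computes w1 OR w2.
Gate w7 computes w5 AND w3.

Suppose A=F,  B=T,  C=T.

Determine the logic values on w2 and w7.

w2 = F; w7 = F

w1 = NOT C = NOT T = F
w2 = B NAND C = T NAND T = F
w3 = A NOR w1 = F NOR F = T
w4 = w1 XOR C = F XOR T = T
w5 = w2 AND w4 = F AND T = F
w7 = w5 AND w3 = F AND T = F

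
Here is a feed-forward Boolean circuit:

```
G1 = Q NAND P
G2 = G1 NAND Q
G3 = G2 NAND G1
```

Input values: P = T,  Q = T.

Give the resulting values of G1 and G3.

G1 = Q NAND P = T NAND T = F
G2 = G1 NAND Q = F NAND T = T
G3 = G2 NAND G1 = T NAND F = T

G1 = F  G3 = T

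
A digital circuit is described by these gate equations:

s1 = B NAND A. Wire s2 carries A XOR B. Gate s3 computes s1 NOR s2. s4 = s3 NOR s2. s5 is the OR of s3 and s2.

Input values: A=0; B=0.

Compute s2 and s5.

s2 = 0  s5 = 0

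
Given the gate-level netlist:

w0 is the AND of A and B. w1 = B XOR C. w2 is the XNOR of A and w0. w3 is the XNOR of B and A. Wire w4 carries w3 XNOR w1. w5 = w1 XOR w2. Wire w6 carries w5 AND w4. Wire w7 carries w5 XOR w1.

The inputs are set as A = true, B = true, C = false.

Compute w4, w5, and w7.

w4 = true; w5 = false; w7 = true

w0 = A AND B = true AND true = true
w1 = B XOR C = true XOR false = true
w2 = A XNOR w0 = true XNOR true = true
w3 = B XNOR A = true XNOR true = true
w4 = w3 XNOR w1 = true XNOR true = true
w5 = w1 XOR w2 = true XOR true = false
w7 = w5 XOR w1 = false XOR true = true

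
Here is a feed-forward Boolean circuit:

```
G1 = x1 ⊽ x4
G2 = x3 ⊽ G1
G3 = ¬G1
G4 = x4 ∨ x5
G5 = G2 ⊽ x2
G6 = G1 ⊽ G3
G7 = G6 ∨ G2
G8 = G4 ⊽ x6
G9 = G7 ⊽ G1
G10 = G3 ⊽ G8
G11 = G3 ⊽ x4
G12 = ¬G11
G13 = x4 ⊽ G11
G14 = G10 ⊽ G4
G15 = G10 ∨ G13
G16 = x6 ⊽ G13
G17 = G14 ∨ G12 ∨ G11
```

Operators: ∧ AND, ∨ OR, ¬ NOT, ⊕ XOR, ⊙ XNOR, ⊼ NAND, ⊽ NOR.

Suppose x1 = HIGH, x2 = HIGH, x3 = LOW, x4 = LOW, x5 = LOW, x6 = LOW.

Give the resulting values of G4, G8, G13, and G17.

G4 = LOW  G8 = HIGH  G13 = HIGH  G17 = HIGH

G1 = x1 NOR x4 = HIGH NOR LOW = LOW
G3 = NOT G1 = NOT LOW = HIGH
G4 = x4 OR x5 = LOW OR LOW = LOW
G8 = G4 NOR x6 = LOW NOR LOW = HIGH
G10 = G3 NOR G8 = HIGH NOR HIGH = LOW
G11 = G3 NOR x4 = HIGH NOR LOW = LOW
G12 = NOT G11 = NOT LOW = HIGH
G13 = x4 NOR G11 = LOW NOR LOW = HIGH
G14 = G10 NOR G4 = LOW NOR LOW = HIGH
G17 = G14 OR G12 OR G11 = HIGH OR HIGH OR LOW = HIGH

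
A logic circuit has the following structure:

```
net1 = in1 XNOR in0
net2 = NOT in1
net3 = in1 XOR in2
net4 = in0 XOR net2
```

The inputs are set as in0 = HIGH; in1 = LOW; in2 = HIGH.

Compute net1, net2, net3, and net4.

net1 = in1 XNOR in0 = LOW XNOR HIGH = LOW
net2 = NOT in1 = NOT LOW = HIGH
net3 = in1 XOR in2 = LOW XOR HIGH = HIGH
net4 = in0 XOR net2 = HIGH XOR HIGH = LOW

net1 = LOW; net2 = HIGH; net3 = HIGH; net4 = LOW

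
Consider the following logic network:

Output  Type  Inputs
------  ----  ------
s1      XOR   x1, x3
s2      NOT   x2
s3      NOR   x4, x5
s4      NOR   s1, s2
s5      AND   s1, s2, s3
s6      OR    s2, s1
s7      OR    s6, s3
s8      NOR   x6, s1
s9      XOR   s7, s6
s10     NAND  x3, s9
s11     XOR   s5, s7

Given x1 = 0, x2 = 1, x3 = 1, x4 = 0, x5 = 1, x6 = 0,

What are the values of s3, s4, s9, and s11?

s3 = 0  s4 = 0  s9 = 0  s11 = 1

s1 = x1 XOR x3 = 0 XOR 1 = 1
s2 = NOT x2 = NOT 1 = 0
s3 = x4 NOR x5 = 0 NOR 1 = 0
s4 = s1 NOR s2 = 1 NOR 0 = 0
s5 = s1 AND s2 AND s3 = 1 AND 0 AND 0 = 0
s6 = s2 OR s1 = 0 OR 1 = 1
s7 = s6 OR s3 = 1 OR 0 = 1
s9 = s7 XOR s6 = 1 XOR 1 = 0
s11 = s5 XOR s7 = 0 XOR 1 = 1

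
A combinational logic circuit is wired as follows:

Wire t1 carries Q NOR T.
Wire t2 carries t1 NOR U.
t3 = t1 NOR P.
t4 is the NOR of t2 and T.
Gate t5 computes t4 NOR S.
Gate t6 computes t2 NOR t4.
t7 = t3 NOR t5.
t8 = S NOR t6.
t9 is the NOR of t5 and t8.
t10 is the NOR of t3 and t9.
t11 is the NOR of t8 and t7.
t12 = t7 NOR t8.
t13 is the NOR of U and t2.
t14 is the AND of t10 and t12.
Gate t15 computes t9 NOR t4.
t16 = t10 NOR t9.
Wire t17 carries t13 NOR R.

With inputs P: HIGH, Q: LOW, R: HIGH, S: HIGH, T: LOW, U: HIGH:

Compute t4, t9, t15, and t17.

t4 = HIGH  t9 = HIGH  t15 = LOW  t17 = LOW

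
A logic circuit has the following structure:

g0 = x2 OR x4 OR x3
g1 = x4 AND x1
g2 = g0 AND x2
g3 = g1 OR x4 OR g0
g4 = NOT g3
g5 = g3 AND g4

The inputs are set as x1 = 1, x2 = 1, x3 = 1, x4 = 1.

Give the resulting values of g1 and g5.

g0 = x2 OR x4 OR x3 = 1 OR 1 OR 1 = 1
g1 = x4 AND x1 = 1 AND 1 = 1
g3 = g1 OR x4 OR g0 = 1 OR 1 OR 1 = 1
g4 = NOT g3 = NOT 1 = 0
g5 = g3 AND g4 = 1 AND 0 = 0

g1 = 1, g5 = 0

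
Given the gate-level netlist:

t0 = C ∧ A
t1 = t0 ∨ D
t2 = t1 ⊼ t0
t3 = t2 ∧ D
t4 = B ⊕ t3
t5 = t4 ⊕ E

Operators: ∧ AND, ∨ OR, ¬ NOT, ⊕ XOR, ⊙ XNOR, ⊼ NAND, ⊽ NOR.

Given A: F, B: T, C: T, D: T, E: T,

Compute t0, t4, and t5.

t0 = C AND A = T AND F = F
t1 = t0 OR D = F OR T = T
t2 = t1 NAND t0 = T NAND F = T
t3 = t2 AND D = T AND T = T
t4 = B XOR t3 = T XOR T = F
t5 = t4 XOR E = F XOR T = T

t0 = F, t4 = F, t5 = T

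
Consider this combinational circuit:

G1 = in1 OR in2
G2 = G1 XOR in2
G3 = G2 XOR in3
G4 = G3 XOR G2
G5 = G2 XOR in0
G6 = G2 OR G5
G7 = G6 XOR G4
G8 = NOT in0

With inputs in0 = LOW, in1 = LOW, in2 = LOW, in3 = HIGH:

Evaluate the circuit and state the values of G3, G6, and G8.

G1 = in1 OR in2 = LOW OR LOW = LOW
G2 = G1 XOR in2 = LOW XOR LOW = LOW
G3 = G2 XOR in3 = LOW XOR HIGH = HIGH
G5 = G2 XOR in0 = LOW XOR LOW = LOW
G6 = G2 OR G5 = LOW OR LOW = LOW
G8 = NOT in0 = NOT LOW = HIGH

G3 = HIGH; G6 = LOW; G8 = HIGH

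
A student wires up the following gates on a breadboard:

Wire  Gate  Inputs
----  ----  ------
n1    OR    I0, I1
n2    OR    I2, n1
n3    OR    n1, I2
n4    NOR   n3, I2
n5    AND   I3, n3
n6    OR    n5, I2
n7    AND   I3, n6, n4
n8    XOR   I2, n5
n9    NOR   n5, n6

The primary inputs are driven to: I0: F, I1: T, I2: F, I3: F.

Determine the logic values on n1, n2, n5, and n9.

n1 = I0 OR I1 = F OR T = T
n2 = I2 OR n1 = F OR T = T
n3 = n1 OR I2 = T OR F = T
n5 = I3 AND n3 = F AND T = F
n6 = n5 OR I2 = F OR F = F
n9 = n5 NOR n6 = F NOR F = T

n1 = T; n2 = T; n5 = F; n9 = T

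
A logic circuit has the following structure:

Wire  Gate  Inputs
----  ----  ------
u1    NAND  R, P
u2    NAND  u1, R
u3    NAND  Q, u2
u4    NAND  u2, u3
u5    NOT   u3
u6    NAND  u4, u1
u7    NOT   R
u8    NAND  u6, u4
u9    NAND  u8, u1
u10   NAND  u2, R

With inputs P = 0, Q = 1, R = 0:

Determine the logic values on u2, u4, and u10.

u1 = R NAND P = 0 NAND 0 = 1
u2 = u1 NAND R = 1 NAND 0 = 1
u3 = Q NAND u2 = 1 NAND 1 = 0
u4 = u2 NAND u3 = 1 NAND 0 = 1
u10 = u2 NAND R = 1 NAND 0 = 1

u2 = 1; u4 = 1; u10 = 1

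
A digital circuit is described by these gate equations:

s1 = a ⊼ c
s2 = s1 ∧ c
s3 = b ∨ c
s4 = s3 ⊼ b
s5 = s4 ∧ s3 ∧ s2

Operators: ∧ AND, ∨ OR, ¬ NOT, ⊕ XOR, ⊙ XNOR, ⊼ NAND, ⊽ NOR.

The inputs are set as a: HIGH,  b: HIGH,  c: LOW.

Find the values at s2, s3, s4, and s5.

s1 = a NAND c = HIGH NAND LOW = HIGH
s2 = s1 AND c = HIGH AND LOW = LOW
s3 = b OR c = HIGH OR LOW = HIGH
s4 = s3 NAND b = HIGH NAND HIGH = LOW
s5 = s4 AND s3 AND s2 = LOW AND HIGH AND LOW = LOW

s2 = LOW, s3 = HIGH, s4 = LOW, s5 = LOW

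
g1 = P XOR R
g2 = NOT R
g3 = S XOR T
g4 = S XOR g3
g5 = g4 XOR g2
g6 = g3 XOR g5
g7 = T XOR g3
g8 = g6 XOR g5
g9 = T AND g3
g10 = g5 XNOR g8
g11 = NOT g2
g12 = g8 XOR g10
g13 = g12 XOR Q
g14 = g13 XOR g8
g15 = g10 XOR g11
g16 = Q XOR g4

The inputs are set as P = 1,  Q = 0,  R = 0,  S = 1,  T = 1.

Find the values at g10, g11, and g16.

g10 = 1  g11 = 0  g16 = 1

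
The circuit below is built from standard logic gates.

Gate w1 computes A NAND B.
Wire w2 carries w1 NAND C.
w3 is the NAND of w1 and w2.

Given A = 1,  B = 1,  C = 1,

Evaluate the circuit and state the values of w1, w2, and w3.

w1 = 0  w2 = 1  w3 = 1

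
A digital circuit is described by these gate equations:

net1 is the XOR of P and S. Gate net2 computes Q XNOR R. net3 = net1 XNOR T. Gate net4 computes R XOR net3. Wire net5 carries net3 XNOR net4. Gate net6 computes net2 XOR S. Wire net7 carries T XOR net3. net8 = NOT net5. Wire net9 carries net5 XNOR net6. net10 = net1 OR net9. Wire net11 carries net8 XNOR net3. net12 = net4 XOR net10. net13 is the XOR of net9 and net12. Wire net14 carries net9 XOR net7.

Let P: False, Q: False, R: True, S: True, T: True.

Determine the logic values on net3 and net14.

net3 = True  net14 = False

net1 = P XOR S = False XOR True = True
net2 = Q XNOR R = False XNOR True = False
net3 = net1 XNOR T = True XNOR True = True
net4 = R XOR net3 = True XOR True = False
net5 = net3 XNOR net4 = True XNOR False = False
net6 = net2 XOR S = False XOR True = True
net7 = T XOR net3 = True XOR True = False
net9 = net5 XNOR net6 = False XNOR True = False
net14 = net9 XOR net7 = False XOR False = False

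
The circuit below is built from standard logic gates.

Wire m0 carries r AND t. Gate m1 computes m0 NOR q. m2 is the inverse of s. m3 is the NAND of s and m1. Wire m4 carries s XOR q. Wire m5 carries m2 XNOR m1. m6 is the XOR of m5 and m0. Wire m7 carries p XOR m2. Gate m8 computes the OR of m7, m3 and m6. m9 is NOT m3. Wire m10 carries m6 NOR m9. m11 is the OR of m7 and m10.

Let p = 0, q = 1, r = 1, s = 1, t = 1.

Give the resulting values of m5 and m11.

m0 = r AND t = 1 AND 1 = 1
m1 = m0 NOR q = 1 NOR 1 = 0
m2 = NOT s = NOT 1 = 0
m3 = s NAND m1 = 1 NAND 0 = 1
m5 = m2 XNOR m1 = 0 XNOR 0 = 1
m6 = m5 XOR m0 = 1 XOR 1 = 0
m7 = p XOR m2 = 0 XOR 0 = 0
m9 = NOT m3 = NOT 1 = 0
m10 = m6 NOR m9 = 0 NOR 0 = 1
m11 = m7 OR m10 = 0 OR 1 = 1

m5 = 1, m11 = 1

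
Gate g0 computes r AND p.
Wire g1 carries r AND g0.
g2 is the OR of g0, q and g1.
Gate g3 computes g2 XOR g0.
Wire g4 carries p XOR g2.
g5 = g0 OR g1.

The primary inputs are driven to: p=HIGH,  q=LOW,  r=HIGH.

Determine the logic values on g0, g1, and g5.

g0 = r AND p = HIGH AND HIGH = HIGH
g1 = r AND g0 = HIGH AND HIGH = HIGH
g5 = g0 OR g1 = HIGH OR HIGH = HIGH

g0 = HIGH, g1 = HIGH, g5 = HIGH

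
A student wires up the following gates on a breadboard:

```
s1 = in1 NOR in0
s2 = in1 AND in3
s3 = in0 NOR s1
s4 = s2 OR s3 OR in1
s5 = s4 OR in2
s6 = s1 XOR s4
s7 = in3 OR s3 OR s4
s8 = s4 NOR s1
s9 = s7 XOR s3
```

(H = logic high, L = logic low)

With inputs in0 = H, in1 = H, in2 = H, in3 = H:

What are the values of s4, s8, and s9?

s4 = H  s8 = L  s9 = H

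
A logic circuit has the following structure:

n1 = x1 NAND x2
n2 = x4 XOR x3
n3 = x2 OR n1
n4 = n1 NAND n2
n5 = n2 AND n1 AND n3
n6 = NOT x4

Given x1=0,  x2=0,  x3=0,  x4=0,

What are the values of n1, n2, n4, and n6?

n1 = 1, n2 = 0, n4 = 1, n6 = 1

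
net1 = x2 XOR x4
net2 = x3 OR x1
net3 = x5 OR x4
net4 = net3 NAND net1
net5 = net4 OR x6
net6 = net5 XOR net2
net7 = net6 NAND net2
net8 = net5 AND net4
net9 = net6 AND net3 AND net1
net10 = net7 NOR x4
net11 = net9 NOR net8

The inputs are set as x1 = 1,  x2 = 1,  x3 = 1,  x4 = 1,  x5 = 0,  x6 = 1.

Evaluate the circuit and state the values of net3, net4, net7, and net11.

net1 = x2 XOR x4 = 1 XOR 1 = 0
net2 = x3 OR x1 = 1 OR 1 = 1
net3 = x5 OR x4 = 0 OR 1 = 1
net4 = net3 NAND net1 = 1 NAND 0 = 1
net5 = net4 OR x6 = 1 OR 1 = 1
net6 = net5 XOR net2 = 1 XOR 1 = 0
net7 = net6 NAND net2 = 0 NAND 1 = 1
net8 = net5 AND net4 = 1 AND 1 = 1
net9 = net6 AND net3 AND net1 = 0 AND 1 AND 0 = 0
net11 = net9 NOR net8 = 0 NOR 1 = 0

net3 = 1, net4 = 1, net7 = 1, net11 = 0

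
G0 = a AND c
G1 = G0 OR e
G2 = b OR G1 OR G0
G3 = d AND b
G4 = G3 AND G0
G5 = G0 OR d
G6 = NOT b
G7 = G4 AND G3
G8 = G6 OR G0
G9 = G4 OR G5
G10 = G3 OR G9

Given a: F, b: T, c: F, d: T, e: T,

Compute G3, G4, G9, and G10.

G3 = T, G4 = F, G9 = T, G10 = T

G0 = a AND c = F AND F = F
G3 = d AND b = T AND T = T
G4 = G3 AND G0 = T AND F = F
G5 = G0 OR d = F OR T = T
G9 = G4 OR G5 = F OR T = T
G10 = G3 OR G9 = T OR T = T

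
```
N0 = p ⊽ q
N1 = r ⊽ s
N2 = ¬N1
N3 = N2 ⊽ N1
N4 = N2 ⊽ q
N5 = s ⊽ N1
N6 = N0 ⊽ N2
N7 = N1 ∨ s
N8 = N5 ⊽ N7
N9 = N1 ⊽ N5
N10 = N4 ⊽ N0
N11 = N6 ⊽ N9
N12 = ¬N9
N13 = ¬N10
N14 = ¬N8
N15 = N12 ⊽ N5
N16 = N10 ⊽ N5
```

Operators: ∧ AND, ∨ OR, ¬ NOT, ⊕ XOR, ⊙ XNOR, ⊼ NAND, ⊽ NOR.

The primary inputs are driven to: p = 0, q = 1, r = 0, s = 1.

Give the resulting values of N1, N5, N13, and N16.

N0 = p NOR q = 0 NOR 1 = 0
N1 = r NOR s = 0 NOR 1 = 0
N2 = NOT N1 = NOT 0 = 1
N4 = N2 NOR q = 1 NOR 1 = 0
N5 = s NOR N1 = 1 NOR 0 = 0
N10 = N4 NOR N0 = 0 NOR 0 = 1
N13 = NOT N10 = NOT 1 = 0
N16 = N10 NOR N5 = 1 NOR 0 = 0

N1 = 0  N5 = 0  N13 = 0  N16 = 0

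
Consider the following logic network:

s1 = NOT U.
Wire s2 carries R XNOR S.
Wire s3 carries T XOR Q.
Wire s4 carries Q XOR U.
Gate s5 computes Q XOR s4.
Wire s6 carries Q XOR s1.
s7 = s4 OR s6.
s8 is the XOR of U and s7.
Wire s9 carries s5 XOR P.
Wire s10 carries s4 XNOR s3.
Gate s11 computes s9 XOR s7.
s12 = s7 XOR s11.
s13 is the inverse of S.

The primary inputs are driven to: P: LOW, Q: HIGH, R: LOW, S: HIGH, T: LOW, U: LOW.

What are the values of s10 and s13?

s10 = HIGH  s13 = LOW

s3 = T XOR Q = LOW XOR HIGH = HIGH
s4 = Q XOR U = HIGH XOR LOW = HIGH
s10 = s4 XNOR s3 = HIGH XNOR HIGH = HIGH
s13 = NOT S = NOT HIGH = LOW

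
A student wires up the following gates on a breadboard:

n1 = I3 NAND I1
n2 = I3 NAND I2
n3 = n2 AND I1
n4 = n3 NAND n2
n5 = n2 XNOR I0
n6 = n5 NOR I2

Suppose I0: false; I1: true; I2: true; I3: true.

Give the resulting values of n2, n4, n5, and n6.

n2 = false; n4 = true; n5 = true; n6 = false

n2 = I3 NAND I2 = true NAND true = false
n3 = n2 AND I1 = false AND true = false
n4 = n3 NAND n2 = false NAND false = true
n5 = n2 XNOR I0 = false XNOR false = true
n6 = n5 NOR I2 = true NOR true = false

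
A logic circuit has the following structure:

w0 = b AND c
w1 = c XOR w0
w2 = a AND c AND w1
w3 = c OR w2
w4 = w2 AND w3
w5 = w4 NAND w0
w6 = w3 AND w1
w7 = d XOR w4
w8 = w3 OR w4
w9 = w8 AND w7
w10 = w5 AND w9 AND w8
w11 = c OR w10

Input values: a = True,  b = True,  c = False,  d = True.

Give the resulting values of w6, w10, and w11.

w0 = b AND c = True AND False = False
w1 = c XOR w0 = False XOR False = False
w2 = a AND c AND w1 = True AND False AND False = False
w3 = c OR w2 = False OR False = False
w4 = w2 AND w3 = False AND False = False
w5 = w4 NAND w0 = False NAND False = True
w6 = w3 AND w1 = False AND False = False
w7 = d XOR w4 = True XOR False = True
w8 = w3 OR w4 = False OR False = False
w9 = w8 AND w7 = False AND True = False
w10 = w5 AND w9 AND w8 = True AND False AND False = False
w11 = c OR w10 = False OR False = False

w6 = False, w10 = False, w11 = False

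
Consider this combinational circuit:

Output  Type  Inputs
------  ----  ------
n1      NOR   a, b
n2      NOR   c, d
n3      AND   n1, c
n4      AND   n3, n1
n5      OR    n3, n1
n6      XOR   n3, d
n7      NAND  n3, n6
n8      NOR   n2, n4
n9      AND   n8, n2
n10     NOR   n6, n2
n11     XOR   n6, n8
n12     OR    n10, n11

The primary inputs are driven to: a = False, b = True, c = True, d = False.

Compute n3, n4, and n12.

n3 = False, n4 = False, n12 = True

n1 = a NOR b = False NOR True = False
n2 = c NOR d = True NOR False = False
n3 = n1 AND c = False AND True = False
n4 = n3 AND n1 = False AND False = False
n6 = n3 XOR d = False XOR False = False
n8 = n2 NOR n4 = False NOR False = True
n10 = n6 NOR n2 = False NOR False = True
n11 = n6 XOR n8 = False XOR True = True
n12 = n10 OR n11 = True OR True = True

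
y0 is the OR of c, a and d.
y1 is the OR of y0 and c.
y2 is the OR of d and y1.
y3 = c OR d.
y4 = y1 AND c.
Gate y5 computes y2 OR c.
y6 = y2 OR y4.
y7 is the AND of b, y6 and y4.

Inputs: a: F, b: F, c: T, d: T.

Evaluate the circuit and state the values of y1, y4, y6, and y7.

y0 = c OR a OR d = T OR F OR T = T
y1 = y0 OR c = T OR T = T
y2 = d OR y1 = T OR T = T
y4 = y1 AND c = T AND T = T
y6 = y2 OR y4 = T OR T = T
y7 = b AND y6 AND y4 = F AND T AND T = F

y1 = T; y4 = T; y6 = T; y7 = F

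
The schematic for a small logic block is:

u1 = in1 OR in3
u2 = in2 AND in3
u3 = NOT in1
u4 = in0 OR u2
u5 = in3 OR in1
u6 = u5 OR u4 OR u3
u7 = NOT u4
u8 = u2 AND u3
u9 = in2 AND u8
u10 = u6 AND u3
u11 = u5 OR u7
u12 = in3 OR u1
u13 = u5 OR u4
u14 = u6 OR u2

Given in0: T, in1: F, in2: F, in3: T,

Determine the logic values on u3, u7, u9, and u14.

u3 = T; u7 = F; u9 = F; u14 = T

u2 = in2 AND in3 = F AND T = F
u3 = NOT in1 = NOT F = T
u4 = in0 OR u2 = T OR F = T
u5 = in3 OR in1 = T OR F = T
u6 = u5 OR u4 OR u3 = T OR T OR T = T
u7 = NOT u4 = NOT T = F
u8 = u2 AND u3 = F AND T = F
u9 = in2 AND u8 = F AND F = F
u14 = u6 OR u2 = T OR F = T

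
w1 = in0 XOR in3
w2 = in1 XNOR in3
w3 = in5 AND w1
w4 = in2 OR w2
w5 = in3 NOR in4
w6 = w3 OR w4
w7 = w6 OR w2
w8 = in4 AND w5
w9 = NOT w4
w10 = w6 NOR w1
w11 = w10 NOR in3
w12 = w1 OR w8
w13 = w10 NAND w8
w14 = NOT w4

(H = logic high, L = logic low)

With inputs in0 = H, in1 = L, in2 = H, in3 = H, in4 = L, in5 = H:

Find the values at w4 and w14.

w2 = in1 XNOR in3 = L XNOR H = L
w4 = in2 OR w2 = H OR L = H
w14 = NOT w4 = NOT H = L

w4 = H  w14 = L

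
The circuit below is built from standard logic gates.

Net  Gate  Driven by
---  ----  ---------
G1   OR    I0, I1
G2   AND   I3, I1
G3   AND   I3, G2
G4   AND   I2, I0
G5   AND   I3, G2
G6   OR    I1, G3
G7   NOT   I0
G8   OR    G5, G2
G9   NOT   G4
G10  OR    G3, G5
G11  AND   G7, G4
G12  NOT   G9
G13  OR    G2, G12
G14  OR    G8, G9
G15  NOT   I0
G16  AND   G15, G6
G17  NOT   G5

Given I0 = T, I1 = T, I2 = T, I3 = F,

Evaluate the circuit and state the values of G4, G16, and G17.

G2 = I3 AND I1 = F AND T = F
G3 = I3 AND G2 = F AND F = F
G4 = I2 AND I0 = T AND T = T
G5 = I3 AND G2 = F AND F = F
G6 = I1 OR G3 = T OR F = T
G15 = NOT I0 = NOT T = F
G16 = G15 AND G6 = F AND T = F
G17 = NOT G5 = NOT F = T

G4 = T, G16 = F, G17 = T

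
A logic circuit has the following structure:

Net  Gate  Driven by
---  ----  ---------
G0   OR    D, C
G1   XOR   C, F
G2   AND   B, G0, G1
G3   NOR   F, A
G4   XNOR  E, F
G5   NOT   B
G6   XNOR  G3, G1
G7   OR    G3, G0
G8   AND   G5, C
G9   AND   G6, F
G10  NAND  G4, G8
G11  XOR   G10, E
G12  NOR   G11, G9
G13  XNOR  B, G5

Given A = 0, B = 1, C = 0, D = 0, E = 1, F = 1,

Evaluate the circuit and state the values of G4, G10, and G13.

G4 = 1; G10 = 1; G13 = 0

G4 = E XNOR F = 1 XNOR 1 = 1
G5 = NOT B = NOT 1 = 0
G8 = G5 AND C = 0 AND 0 = 0
G10 = G4 NAND G8 = 1 NAND 0 = 1
G13 = B XNOR G5 = 1 XNOR 0 = 0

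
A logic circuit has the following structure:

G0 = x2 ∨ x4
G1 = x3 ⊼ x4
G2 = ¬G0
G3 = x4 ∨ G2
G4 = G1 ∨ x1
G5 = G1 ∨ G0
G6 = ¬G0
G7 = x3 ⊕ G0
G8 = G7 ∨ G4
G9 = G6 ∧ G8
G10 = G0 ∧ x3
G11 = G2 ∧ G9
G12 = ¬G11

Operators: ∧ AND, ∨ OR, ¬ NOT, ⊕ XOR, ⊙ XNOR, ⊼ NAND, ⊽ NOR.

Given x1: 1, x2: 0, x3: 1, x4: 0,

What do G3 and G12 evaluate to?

G0 = x2 OR x4 = 0 OR 0 = 0
G1 = x3 NAND x4 = 1 NAND 0 = 1
G2 = NOT G0 = NOT 0 = 1
G3 = x4 OR G2 = 0 OR 1 = 1
G4 = G1 OR x1 = 1 OR 1 = 1
G6 = NOT G0 = NOT 0 = 1
G7 = x3 XOR G0 = 1 XOR 0 = 1
G8 = G7 OR G4 = 1 OR 1 = 1
G9 = G6 AND G8 = 1 AND 1 = 1
G11 = G2 AND G9 = 1 AND 1 = 1
G12 = NOT G11 = NOT 1 = 0

G3 = 1, G12 = 0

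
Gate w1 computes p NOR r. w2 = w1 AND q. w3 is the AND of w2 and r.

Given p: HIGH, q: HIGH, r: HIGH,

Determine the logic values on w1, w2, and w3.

w1 = LOW, w2 = LOW, w3 = LOW

w1 = p NOR r = HIGH NOR HIGH = LOW
w2 = w1 AND q = LOW AND HIGH = LOW
w3 = w2 AND r = LOW AND HIGH = LOW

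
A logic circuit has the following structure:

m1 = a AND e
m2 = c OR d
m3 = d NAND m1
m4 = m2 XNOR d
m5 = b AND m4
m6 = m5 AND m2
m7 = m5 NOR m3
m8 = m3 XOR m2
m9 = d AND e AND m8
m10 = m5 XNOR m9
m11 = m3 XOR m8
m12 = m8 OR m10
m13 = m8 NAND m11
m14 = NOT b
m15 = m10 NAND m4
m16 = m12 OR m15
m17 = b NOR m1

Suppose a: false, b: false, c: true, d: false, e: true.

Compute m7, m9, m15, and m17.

m7 = false; m9 = false; m15 = true; m17 = true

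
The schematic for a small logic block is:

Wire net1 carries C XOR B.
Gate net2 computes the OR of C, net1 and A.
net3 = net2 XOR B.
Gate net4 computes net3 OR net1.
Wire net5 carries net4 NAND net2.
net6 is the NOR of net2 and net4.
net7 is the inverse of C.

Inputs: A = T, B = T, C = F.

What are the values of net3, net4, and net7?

net3 = F  net4 = T  net7 = T

net1 = C XOR B = F XOR T = T
net2 = C OR net1 OR A = F OR T OR T = T
net3 = net2 XOR B = T XOR T = F
net4 = net3 OR net1 = F OR T = T
net7 = NOT C = NOT F = T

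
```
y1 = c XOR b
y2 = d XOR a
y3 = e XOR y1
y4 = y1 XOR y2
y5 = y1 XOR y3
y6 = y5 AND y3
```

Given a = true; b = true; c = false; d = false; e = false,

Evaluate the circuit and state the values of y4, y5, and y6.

y1 = c XOR b = false XOR true = true
y2 = d XOR a = false XOR true = true
y3 = e XOR y1 = false XOR true = true
y4 = y1 XOR y2 = true XOR true = false
y5 = y1 XOR y3 = true XOR true = false
y6 = y5 AND y3 = false AND true = false

y4 = false, y5 = false, y6 = false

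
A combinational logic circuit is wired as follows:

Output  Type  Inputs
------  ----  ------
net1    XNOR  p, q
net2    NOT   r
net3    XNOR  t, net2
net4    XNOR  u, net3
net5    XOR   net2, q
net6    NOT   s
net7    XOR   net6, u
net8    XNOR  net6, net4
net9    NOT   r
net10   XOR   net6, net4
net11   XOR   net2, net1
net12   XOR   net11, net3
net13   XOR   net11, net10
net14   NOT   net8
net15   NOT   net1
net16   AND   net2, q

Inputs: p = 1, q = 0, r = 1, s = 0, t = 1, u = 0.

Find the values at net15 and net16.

net15 = 1; net16 = 0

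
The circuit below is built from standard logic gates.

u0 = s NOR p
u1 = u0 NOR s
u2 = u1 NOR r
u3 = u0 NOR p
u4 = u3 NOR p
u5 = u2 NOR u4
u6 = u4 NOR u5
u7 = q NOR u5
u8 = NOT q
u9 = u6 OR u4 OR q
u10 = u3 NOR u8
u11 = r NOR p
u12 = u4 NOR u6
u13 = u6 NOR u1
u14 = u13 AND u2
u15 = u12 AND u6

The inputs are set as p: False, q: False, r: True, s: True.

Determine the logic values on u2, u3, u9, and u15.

u2 = False, u3 = True, u9 = False, u15 = False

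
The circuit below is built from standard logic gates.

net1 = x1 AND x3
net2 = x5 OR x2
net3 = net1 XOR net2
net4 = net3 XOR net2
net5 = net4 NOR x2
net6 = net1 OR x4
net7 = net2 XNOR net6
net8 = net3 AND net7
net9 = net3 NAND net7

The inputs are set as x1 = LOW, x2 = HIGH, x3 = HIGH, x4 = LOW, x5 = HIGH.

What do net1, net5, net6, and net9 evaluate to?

net1 = x1 AND x3 = LOW AND HIGH = LOW
net2 = x5 OR x2 = HIGH OR HIGH = HIGH
net3 = net1 XOR net2 = LOW XOR HIGH = HIGH
net4 = net3 XOR net2 = HIGH XOR HIGH = LOW
net5 = net4 NOR x2 = LOW NOR HIGH = LOW
net6 = net1 OR x4 = LOW OR LOW = LOW
net7 = net2 XNOR net6 = HIGH XNOR LOW = LOW
net9 = net3 NAND net7 = HIGH NAND LOW = HIGH

net1 = LOW  net5 = LOW  net6 = LOW  net9 = HIGH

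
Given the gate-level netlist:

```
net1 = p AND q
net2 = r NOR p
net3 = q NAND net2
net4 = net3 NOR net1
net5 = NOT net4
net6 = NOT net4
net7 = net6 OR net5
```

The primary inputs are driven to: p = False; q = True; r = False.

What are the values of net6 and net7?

net6 = False; net7 = False

net1 = p AND q = False AND True = False
net2 = r NOR p = False NOR False = True
net3 = q NAND net2 = True NAND True = False
net4 = net3 NOR net1 = False NOR False = True
net5 = NOT net4 = NOT True = False
net6 = NOT net4 = NOT True = False
net7 = net6 OR net5 = False OR False = False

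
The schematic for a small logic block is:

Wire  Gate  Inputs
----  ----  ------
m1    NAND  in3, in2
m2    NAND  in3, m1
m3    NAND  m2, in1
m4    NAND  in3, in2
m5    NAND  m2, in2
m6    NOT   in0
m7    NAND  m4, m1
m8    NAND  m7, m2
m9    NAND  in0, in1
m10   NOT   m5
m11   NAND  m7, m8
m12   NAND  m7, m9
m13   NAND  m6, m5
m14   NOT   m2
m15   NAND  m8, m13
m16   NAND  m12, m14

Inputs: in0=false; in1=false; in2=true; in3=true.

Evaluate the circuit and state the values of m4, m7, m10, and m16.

m4 = false; m7 = true; m10 = true; m16 = true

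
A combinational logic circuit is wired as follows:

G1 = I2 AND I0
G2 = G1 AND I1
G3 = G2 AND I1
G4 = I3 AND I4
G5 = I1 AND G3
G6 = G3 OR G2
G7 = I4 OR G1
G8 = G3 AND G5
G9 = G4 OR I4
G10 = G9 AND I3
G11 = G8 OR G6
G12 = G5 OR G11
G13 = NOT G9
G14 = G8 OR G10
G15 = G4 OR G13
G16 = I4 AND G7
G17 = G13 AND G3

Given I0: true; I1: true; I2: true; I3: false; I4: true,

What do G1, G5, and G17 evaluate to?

G1 = I2 AND I0 = true AND true = true
G2 = G1 AND I1 = true AND true = true
G3 = G2 AND I1 = true AND true = true
G4 = I3 AND I4 = false AND true = false
G5 = I1 AND G3 = true AND true = true
G9 = G4 OR I4 = false OR true = true
G13 = NOT G9 = NOT true = false
G17 = G13 AND G3 = false AND true = false

G1 = true, G5 = true, G17 = false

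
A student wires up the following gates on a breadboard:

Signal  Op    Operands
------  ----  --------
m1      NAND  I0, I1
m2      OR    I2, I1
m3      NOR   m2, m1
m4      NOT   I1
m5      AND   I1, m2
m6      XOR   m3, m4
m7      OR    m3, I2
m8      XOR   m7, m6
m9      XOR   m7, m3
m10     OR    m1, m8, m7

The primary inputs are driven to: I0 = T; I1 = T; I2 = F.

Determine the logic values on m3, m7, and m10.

m3 = F  m7 = F  m10 = F

m1 = I0 NAND I1 = T NAND T = F
m2 = I2 OR I1 = F OR T = T
m3 = m2 NOR m1 = T NOR F = F
m4 = NOT I1 = NOT T = F
m6 = m3 XOR m4 = F XOR F = F
m7 = m3 OR I2 = F OR F = F
m8 = m7 XOR m6 = F XOR F = F
m10 = m1 OR m8 OR m7 = F OR F OR F = F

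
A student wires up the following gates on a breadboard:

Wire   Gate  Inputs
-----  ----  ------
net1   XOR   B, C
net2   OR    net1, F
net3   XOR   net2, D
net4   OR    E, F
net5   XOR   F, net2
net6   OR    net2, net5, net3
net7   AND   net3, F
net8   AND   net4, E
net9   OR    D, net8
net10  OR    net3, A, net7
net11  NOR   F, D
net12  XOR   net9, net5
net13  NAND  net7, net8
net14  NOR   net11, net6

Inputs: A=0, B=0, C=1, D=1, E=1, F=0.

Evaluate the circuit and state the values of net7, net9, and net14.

net7 = 0; net9 = 1; net14 = 0

net1 = B XOR C = 0 XOR 1 = 1
net2 = net1 OR F = 1 OR 0 = 1
net3 = net2 XOR D = 1 XOR 1 = 0
net4 = E OR F = 1 OR 0 = 1
net5 = F XOR net2 = 0 XOR 1 = 1
net6 = net2 OR net5 OR net3 = 1 OR 1 OR 0 = 1
net7 = net3 AND F = 0 AND 0 = 0
net8 = net4 AND E = 1 AND 1 = 1
net9 = D OR net8 = 1 OR 1 = 1
net11 = F NOR D = 0 NOR 1 = 0
net14 = net11 NOR net6 = 0 NOR 1 = 0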